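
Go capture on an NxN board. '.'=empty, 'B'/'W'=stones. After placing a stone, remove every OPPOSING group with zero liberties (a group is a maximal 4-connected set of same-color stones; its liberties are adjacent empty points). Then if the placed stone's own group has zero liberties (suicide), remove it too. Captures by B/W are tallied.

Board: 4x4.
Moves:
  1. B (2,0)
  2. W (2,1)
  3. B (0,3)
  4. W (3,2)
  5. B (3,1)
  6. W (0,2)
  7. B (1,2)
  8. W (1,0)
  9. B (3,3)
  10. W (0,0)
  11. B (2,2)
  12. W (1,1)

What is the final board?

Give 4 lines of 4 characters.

Move 1: B@(2,0) -> caps B=0 W=0
Move 2: W@(2,1) -> caps B=0 W=0
Move 3: B@(0,3) -> caps B=0 W=0
Move 4: W@(3,2) -> caps B=0 W=0
Move 5: B@(3,1) -> caps B=0 W=0
Move 6: W@(0,2) -> caps B=0 W=0
Move 7: B@(1,2) -> caps B=0 W=0
Move 8: W@(1,0) -> caps B=0 W=0
Move 9: B@(3,3) -> caps B=0 W=0
Move 10: W@(0,0) -> caps B=0 W=0
Move 11: B@(2,2) -> caps B=1 W=0
Move 12: W@(1,1) -> caps B=1 W=0

Answer: W.WB
WWB.
BWB.
.B.B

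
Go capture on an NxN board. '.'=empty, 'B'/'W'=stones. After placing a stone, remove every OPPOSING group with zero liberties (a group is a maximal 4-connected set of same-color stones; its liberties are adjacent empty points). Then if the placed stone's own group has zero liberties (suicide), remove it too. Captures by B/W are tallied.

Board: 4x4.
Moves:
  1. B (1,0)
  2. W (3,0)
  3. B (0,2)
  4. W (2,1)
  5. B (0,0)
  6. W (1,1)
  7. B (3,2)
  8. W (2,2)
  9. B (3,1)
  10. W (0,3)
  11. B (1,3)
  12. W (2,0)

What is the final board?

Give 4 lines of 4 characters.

Move 1: B@(1,0) -> caps B=0 W=0
Move 2: W@(3,0) -> caps B=0 W=0
Move 3: B@(0,2) -> caps B=0 W=0
Move 4: W@(2,1) -> caps B=0 W=0
Move 5: B@(0,0) -> caps B=0 W=0
Move 6: W@(1,1) -> caps B=0 W=0
Move 7: B@(3,2) -> caps B=0 W=0
Move 8: W@(2,2) -> caps B=0 W=0
Move 9: B@(3,1) -> caps B=0 W=0
Move 10: W@(0,3) -> caps B=0 W=0
Move 11: B@(1,3) -> caps B=1 W=0
Move 12: W@(2,0) -> caps B=1 W=0

Answer: B.B.
BW.B
WWW.
WBB.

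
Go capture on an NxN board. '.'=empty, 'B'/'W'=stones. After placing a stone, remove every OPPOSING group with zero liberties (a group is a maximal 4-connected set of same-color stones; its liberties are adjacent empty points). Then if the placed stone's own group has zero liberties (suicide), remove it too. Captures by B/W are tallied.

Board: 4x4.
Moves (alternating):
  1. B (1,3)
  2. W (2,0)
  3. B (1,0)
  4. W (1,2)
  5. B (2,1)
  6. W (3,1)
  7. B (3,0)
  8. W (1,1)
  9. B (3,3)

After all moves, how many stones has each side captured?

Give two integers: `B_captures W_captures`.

Answer: 1 0

Derivation:
Move 1: B@(1,3) -> caps B=0 W=0
Move 2: W@(2,0) -> caps B=0 W=0
Move 3: B@(1,0) -> caps B=0 W=0
Move 4: W@(1,2) -> caps B=0 W=0
Move 5: B@(2,1) -> caps B=0 W=0
Move 6: W@(3,1) -> caps B=0 W=0
Move 7: B@(3,0) -> caps B=1 W=0
Move 8: W@(1,1) -> caps B=1 W=0
Move 9: B@(3,3) -> caps B=1 W=0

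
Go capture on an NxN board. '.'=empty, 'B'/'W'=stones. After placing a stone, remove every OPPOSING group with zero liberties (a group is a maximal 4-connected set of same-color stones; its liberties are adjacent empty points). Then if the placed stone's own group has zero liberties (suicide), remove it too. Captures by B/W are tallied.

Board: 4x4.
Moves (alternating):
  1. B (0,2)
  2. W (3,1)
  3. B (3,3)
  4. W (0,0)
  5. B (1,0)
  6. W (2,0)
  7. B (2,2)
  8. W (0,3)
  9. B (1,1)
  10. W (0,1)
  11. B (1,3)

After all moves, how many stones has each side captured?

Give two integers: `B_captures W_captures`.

Move 1: B@(0,2) -> caps B=0 W=0
Move 2: W@(3,1) -> caps B=0 W=0
Move 3: B@(3,3) -> caps B=0 W=0
Move 4: W@(0,0) -> caps B=0 W=0
Move 5: B@(1,0) -> caps B=0 W=0
Move 6: W@(2,0) -> caps B=0 W=0
Move 7: B@(2,2) -> caps B=0 W=0
Move 8: W@(0,3) -> caps B=0 W=0
Move 9: B@(1,1) -> caps B=0 W=0
Move 10: W@(0,1) -> caps B=0 W=0
Move 11: B@(1,3) -> caps B=1 W=0

Answer: 1 0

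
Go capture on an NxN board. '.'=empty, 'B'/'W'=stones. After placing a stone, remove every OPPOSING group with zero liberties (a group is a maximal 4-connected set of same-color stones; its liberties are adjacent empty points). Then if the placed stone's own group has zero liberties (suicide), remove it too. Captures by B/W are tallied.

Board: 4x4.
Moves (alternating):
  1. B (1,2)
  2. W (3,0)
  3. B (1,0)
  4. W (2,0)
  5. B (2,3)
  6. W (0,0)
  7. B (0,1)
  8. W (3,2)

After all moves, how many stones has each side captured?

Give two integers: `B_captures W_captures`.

Answer: 1 0

Derivation:
Move 1: B@(1,2) -> caps B=0 W=0
Move 2: W@(3,0) -> caps B=0 W=0
Move 3: B@(1,0) -> caps B=0 W=0
Move 4: W@(2,0) -> caps B=0 W=0
Move 5: B@(2,3) -> caps B=0 W=0
Move 6: W@(0,0) -> caps B=0 W=0
Move 7: B@(0,1) -> caps B=1 W=0
Move 8: W@(3,2) -> caps B=1 W=0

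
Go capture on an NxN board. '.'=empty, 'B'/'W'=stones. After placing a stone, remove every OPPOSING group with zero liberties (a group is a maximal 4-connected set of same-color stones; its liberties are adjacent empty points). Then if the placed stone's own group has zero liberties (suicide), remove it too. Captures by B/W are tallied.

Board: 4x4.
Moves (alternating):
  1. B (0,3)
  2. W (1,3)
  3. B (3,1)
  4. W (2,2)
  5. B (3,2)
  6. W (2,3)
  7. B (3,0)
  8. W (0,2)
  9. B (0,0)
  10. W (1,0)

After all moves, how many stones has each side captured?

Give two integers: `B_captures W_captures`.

Move 1: B@(0,3) -> caps B=0 W=0
Move 2: W@(1,3) -> caps B=0 W=0
Move 3: B@(3,1) -> caps B=0 W=0
Move 4: W@(2,2) -> caps B=0 W=0
Move 5: B@(3,2) -> caps B=0 W=0
Move 6: W@(2,3) -> caps B=0 W=0
Move 7: B@(3,0) -> caps B=0 W=0
Move 8: W@(0,2) -> caps B=0 W=1
Move 9: B@(0,0) -> caps B=0 W=1
Move 10: W@(1,0) -> caps B=0 W=1

Answer: 0 1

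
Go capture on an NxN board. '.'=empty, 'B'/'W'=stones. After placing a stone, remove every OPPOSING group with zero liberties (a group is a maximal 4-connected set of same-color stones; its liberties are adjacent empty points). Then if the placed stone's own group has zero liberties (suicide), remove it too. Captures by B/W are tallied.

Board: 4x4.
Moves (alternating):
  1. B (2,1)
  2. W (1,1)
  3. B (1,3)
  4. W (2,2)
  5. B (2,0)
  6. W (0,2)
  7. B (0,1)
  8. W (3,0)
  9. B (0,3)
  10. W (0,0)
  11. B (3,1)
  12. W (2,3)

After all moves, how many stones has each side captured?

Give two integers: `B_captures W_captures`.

Answer: 1 1

Derivation:
Move 1: B@(2,1) -> caps B=0 W=0
Move 2: W@(1,1) -> caps B=0 W=0
Move 3: B@(1,3) -> caps B=0 W=0
Move 4: W@(2,2) -> caps B=0 W=0
Move 5: B@(2,0) -> caps B=0 W=0
Move 6: W@(0,2) -> caps B=0 W=0
Move 7: B@(0,1) -> caps B=0 W=0
Move 8: W@(3,0) -> caps B=0 W=0
Move 9: B@(0,3) -> caps B=0 W=0
Move 10: W@(0,0) -> caps B=0 W=1
Move 11: B@(3,1) -> caps B=1 W=1
Move 12: W@(2,3) -> caps B=1 W=1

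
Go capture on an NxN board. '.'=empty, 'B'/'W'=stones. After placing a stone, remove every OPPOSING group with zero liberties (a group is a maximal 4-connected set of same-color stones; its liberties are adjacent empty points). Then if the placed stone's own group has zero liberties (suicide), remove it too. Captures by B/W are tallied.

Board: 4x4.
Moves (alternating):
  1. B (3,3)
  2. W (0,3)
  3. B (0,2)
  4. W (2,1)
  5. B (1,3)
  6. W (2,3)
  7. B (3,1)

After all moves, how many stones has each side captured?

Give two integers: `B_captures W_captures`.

Answer: 1 0

Derivation:
Move 1: B@(3,3) -> caps B=0 W=0
Move 2: W@(0,3) -> caps B=0 W=0
Move 3: B@(0,2) -> caps B=0 W=0
Move 4: W@(2,1) -> caps B=0 W=0
Move 5: B@(1,3) -> caps B=1 W=0
Move 6: W@(2,3) -> caps B=1 W=0
Move 7: B@(3,1) -> caps B=1 W=0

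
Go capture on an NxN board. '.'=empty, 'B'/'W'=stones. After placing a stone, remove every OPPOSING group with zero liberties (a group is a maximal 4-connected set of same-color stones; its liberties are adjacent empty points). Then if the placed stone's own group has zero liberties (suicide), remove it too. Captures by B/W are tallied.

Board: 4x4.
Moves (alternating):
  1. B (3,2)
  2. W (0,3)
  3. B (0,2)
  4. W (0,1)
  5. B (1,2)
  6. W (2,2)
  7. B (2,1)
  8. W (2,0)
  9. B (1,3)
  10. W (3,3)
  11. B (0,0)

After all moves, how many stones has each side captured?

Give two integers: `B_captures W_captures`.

Answer: 1 0

Derivation:
Move 1: B@(3,2) -> caps B=0 W=0
Move 2: W@(0,3) -> caps B=0 W=0
Move 3: B@(0,2) -> caps B=0 W=0
Move 4: W@(0,1) -> caps B=0 W=0
Move 5: B@(1,2) -> caps B=0 W=0
Move 6: W@(2,2) -> caps B=0 W=0
Move 7: B@(2,1) -> caps B=0 W=0
Move 8: W@(2,0) -> caps B=0 W=0
Move 9: B@(1,3) -> caps B=1 W=0
Move 10: W@(3,3) -> caps B=1 W=0
Move 11: B@(0,0) -> caps B=1 W=0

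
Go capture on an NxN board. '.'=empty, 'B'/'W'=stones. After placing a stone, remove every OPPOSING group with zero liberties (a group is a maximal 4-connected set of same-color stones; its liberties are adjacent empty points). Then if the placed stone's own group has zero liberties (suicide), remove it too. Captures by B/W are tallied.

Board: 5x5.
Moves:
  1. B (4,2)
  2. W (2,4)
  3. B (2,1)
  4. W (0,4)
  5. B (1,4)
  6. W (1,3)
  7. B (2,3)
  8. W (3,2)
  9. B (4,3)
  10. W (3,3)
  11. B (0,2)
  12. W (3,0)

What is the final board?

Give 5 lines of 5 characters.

Answer: ..B.W
...W.
.B.BW
W.WW.
..BB.

Derivation:
Move 1: B@(4,2) -> caps B=0 W=0
Move 2: W@(2,4) -> caps B=0 W=0
Move 3: B@(2,1) -> caps B=0 W=0
Move 4: W@(0,4) -> caps B=0 W=0
Move 5: B@(1,4) -> caps B=0 W=0
Move 6: W@(1,3) -> caps B=0 W=1
Move 7: B@(2,3) -> caps B=0 W=1
Move 8: W@(3,2) -> caps B=0 W=1
Move 9: B@(4,3) -> caps B=0 W=1
Move 10: W@(3,3) -> caps B=0 W=1
Move 11: B@(0,2) -> caps B=0 W=1
Move 12: W@(3,0) -> caps B=0 W=1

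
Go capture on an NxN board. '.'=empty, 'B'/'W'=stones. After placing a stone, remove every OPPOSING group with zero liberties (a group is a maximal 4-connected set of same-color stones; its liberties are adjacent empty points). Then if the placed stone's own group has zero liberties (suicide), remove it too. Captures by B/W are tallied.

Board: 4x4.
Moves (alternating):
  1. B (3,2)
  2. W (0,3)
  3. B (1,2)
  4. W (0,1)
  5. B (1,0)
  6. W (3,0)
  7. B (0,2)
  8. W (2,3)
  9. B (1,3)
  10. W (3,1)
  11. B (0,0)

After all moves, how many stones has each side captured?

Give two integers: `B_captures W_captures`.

Answer: 1 0

Derivation:
Move 1: B@(3,2) -> caps B=0 W=0
Move 2: W@(0,3) -> caps B=0 W=0
Move 3: B@(1,2) -> caps B=0 W=0
Move 4: W@(0,1) -> caps B=0 W=0
Move 5: B@(1,0) -> caps B=0 W=0
Move 6: W@(3,0) -> caps B=0 W=0
Move 7: B@(0,2) -> caps B=0 W=0
Move 8: W@(2,3) -> caps B=0 W=0
Move 9: B@(1,3) -> caps B=1 W=0
Move 10: W@(3,1) -> caps B=1 W=0
Move 11: B@(0,0) -> caps B=1 W=0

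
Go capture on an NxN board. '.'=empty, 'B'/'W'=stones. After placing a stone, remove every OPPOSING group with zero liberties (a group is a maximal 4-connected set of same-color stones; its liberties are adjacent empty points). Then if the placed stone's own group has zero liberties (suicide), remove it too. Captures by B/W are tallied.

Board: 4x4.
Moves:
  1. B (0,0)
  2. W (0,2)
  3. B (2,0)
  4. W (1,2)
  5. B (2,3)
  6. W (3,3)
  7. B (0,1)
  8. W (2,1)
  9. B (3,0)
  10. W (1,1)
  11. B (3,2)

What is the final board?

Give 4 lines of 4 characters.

Move 1: B@(0,0) -> caps B=0 W=0
Move 2: W@(0,2) -> caps B=0 W=0
Move 3: B@(2,0) -> caps B=0 W=0
Move 4: W@(1,2) -> caps B=0 W=0
Move 5: B@(2,3) -> caps B=0 W=0
Move 6: W@(3,3) -> caps B=0 W=0
Move 7: B@(0,1) -> caps B=0 W=0
Move 8: W@(2,1) -> caps B=0 W=0
Move 9: B@(3,0) -> caps B=0 W=0
Move 10: W@(1,1) -> caps B=0 W=0
Move 11: B@(3,2) -> caps B=1 W=0

Answer: BBW.
.WW.
BW.B
B.B.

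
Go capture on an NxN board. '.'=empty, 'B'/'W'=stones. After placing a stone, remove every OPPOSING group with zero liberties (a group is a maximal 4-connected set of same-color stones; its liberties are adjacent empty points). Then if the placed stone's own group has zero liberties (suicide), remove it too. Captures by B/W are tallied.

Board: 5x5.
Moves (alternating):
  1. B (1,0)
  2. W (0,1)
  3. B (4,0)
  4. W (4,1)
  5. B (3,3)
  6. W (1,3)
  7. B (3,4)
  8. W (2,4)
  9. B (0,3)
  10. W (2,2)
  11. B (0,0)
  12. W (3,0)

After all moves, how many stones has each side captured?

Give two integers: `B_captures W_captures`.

Move 1: B@(1,0) -> caps B=0 W=0
Move 2: W@(0,1) -> caps B=0 W=0
Move 3: B@(4,0) -> caps B=0 W=0
Move 4: W@(4,1) -> caps B=0 W=0
Move 5: B@(3,3) -> caps B=0 W=0
Move 6: W@(1,3) -> caps B=0 W=0
Move 7: B@(3,4) -> caps B=0 W=0
Move 8: W@(2,4) -> caps B=0 W=0
Move 9: B@(0,3) -> caps B=0 W=0
Move 10: W@(2,2) -> caps B=0 W=0
Move 11: B@(0,0) -> caps B=0 W=0
Move 12: W@(3,0) -> caps B=0 W=1

Answer: 0 1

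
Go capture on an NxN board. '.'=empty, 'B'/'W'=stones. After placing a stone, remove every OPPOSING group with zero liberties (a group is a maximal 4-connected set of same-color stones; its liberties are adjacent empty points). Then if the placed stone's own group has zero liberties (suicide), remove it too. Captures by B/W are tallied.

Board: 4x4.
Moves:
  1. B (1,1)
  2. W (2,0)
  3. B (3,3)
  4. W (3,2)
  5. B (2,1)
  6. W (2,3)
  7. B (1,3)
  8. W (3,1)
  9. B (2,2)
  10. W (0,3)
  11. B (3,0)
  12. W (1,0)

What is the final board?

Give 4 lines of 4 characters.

Move 1: B@(1,1) -> caps B=0 W=0
Move 2: W@(2,0) -> caps B=0 W=0
Move 3: B@(3,3) -> caps B=0 W=0
Move 4: W@(3,2) -> caps B=0 W=0
Move 5: B@(2,1) -> caps B=0 W=0
Move 6: W@(2,3) -> caps B=0 W=1
Move 7: B@(1,3) -> caps B=0 W=1
Move 8: W@(3,1) -> caps B=0 W=1
Move 9: B@(2,2) -> caps B=0 W=1
Move 10: W@(0,3) -> caps B=0 W=1
Move 11: B@(3,0) -> caps B=0 W=1
Move 12: W@(1,0) -> caps B=0 W=1

Answer: ...W
WB.B
WBBW
.WW.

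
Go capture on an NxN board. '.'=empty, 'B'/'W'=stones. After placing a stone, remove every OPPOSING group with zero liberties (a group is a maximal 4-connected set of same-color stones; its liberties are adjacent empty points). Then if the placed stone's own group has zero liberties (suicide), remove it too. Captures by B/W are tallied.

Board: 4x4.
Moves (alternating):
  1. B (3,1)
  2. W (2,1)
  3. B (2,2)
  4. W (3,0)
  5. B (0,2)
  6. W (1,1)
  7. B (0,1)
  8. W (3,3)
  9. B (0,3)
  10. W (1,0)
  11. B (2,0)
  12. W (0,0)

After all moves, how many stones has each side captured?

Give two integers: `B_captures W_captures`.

Move 1: B@(3,1) -> caps B=0 W=0
Move 2: W@(2,1) -> caps B=0 W=0
Move 3: B@(2,2) -> caps B=0 W=0
Move 4: W@(3,0) -> caps B=0 W=0
Move 5: B@(0,2) -> caps B=0 W=0
Move 6: W@(1,1) -> caps B=0 W=0
Move 7: B@(0,1) -> caps B=0 W=0
Move 8: W@(3,3) -> caps B=0 W=0
Move 9: B@(0,3) -> caps B=0 W=0
Move 10: W@(1,0) -> caps B=0 W=0
Move 11: B@(2,0) -> caps B=1 W=0
Move 12: W@(0,0) -> caps B=1 W=0

Answer: 1 0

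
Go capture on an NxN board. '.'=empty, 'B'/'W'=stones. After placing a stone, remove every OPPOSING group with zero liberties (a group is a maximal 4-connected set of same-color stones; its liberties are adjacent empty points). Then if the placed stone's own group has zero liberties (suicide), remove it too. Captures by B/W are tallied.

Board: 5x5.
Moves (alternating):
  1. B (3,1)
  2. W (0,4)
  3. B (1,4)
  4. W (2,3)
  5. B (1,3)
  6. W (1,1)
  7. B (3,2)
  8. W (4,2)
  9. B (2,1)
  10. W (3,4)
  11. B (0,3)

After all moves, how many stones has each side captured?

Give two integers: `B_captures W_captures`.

Answer: 1 0

Derivation:
Move 1: B@(3,1) -> caps B=0 W=0
Move 2: W@(0,4) -> caps B=0 W=0
Move 3: B@(1,4) -> caps B=0 W=0
Move 4: W@(2,3) -> caps B=0 W=0
Move 5: B@(1,3) -> caps B=0 W=0
Move 6: W@(1,1) -> caps B=0 W=0
Move 7: B@(3,2) -> caps B=0 W=0
Move 8: W@(4,2) -> caps B=0 W=0
Move 9: B@(2,1) -> caps B=0 W=0
Move 10: W@(3,4) -> caps B=0 W=0
Move 11: B@(0,3) -> caps B=1 W=0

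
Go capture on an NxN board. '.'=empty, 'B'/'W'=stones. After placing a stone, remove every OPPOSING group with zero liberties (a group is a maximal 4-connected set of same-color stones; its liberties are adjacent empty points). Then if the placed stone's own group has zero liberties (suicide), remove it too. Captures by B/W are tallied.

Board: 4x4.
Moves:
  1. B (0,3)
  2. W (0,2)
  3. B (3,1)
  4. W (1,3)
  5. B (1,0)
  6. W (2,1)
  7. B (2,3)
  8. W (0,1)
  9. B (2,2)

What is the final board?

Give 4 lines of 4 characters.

Move 1: B@(0,3) -> caps B=0 W=0
Move 2: W@(0,2) -> caps B=0 W=0
Move 3: B@(3,1) -> caps B=0 W=0
Move 4: W@(1,3) -> caps B=0 W=1
Move 5: B@(1,0) -> caps B=0 W=1
Move 6: W@(2,1) -> caps B=0 W=1
Move 7: B@(2,3) -> caps B=0 W=1
Move 8: W@(0,1) -> caps B=0 W=1
Move 9: B@(2,2) -> caps B=0 W=1

Answer: .WW.
B..W
.WBB
.B..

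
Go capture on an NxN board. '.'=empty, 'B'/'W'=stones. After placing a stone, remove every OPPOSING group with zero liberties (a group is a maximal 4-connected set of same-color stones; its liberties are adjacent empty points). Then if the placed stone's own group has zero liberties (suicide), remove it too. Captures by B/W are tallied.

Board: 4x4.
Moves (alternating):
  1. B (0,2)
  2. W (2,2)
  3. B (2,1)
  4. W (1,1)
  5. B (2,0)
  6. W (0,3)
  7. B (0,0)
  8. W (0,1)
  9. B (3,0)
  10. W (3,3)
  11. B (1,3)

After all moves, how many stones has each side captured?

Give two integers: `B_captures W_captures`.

Move 1: B@(0,2) -> caps B=0 W=0
Move 2: W@(2,2) -> caps B=0 W=0
Move 3: B@(2,1) -> caps B=0 W=0
Move 4: W@(1,1) -> caps B=0 W=0
Move 5: B@(2,0) -> caps B=0 W=0
Move 6: W@(0,3) -> caps B=0 W=0
Move 7: B@(0,0) -> caps B=0 W=0
Move 8: W@(0,1) -> caps B=0 W=0
Move 9: B@(3,0) -> caps B=0 W=0
Move 10: W@(3,3) -> caps B=0 W=0
Move 11: B@(1,3) -> caps B=1 W=0

Answer: 1 0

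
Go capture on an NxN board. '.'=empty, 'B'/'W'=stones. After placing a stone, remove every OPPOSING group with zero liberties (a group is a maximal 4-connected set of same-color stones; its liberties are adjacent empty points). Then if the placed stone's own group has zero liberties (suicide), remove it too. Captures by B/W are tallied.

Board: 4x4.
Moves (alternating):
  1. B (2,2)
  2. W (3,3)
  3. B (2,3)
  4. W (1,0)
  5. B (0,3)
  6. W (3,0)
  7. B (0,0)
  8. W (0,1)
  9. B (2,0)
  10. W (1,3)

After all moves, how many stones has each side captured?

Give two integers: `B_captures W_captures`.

Move 1: B@(2,2) -> caps B=0 W=0
Move 2: W@(3,3) -> caps B=0 W=0
Move 3: B@(2,3) -> caps B=0 W=0
Move 4: W@(1,0) -> caps B=0 W=0
Move 5: B@(0,3) -> caps B=0 W=0
Move 6: W@(3,0) -> caps B=0 W=0
Move 7: B@(0,0) -> caps B=0 W=0
Move 8: W@(0,1) -> caps B=0 W=1
Move 9: B@(2,0) -> caps B=0 W=1
Move 10: W@(1,3) -> caps B=0 W=1

Answer: 0 1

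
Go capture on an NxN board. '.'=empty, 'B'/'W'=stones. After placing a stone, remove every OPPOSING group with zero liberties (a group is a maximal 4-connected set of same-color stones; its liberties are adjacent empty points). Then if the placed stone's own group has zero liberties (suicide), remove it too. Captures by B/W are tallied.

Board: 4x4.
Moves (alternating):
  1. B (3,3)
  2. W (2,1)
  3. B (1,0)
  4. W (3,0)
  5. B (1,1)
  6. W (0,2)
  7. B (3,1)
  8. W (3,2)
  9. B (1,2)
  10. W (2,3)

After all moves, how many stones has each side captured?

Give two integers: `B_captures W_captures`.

Move 1: B@(3,3) -> caps B=0 W=0
Move 2: W@(2,1) -> caps B=0 W=0
Move 3: B@(1,0) -> caps B=0 W=0
Move 4: W@(3,0) -> caps B=0 W=0
Move 5: B@(1,1) -> caps B=0 W=0
Move 6: W@(0,2) -> caps B=0 W=0
Move 7: B@(3,1) -> caps B=0 W=0
Move 8: W@(3,2) -> caps B=0 W=1
Move 9: B@(1,2) -> caps B=0 W=1
Move 10: W@(2,3) -> caps B=0 W=2

Answer: 0 2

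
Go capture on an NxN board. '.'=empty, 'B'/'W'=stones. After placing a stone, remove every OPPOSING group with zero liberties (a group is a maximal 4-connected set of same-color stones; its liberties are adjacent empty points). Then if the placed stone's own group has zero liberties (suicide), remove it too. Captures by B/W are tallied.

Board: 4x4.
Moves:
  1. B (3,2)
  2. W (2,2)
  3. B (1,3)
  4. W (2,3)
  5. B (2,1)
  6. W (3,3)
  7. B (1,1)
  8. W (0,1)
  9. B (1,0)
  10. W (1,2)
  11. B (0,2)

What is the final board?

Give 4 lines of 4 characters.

Move 1: B@(3,2) -> caps B=0 W=0
Move 2: W@(2,2) -> caps B=0 W=0
Move 3: B@(1,3) -> caps B=0 W=0
Move 4: W@(2,3) -> caps B=0 W=0
Move 5: B@(2,1) -> caps B=0 W=0
Move 6: W@(3,3) -> caps B=0 W=0
Move 7: B@(1,1) -> caps B=0 W=0
Move 8: W@(0,1) -> caps B=0 W=0
Move 9: B@(1,0) -> caps B=0 W=0
Move 10: W@(1,2) -> caps B=0 W=0
Move 11: B@(0,2) -> caps B=4 W=0

Answer: .WB.
BB.B
.B..
..B.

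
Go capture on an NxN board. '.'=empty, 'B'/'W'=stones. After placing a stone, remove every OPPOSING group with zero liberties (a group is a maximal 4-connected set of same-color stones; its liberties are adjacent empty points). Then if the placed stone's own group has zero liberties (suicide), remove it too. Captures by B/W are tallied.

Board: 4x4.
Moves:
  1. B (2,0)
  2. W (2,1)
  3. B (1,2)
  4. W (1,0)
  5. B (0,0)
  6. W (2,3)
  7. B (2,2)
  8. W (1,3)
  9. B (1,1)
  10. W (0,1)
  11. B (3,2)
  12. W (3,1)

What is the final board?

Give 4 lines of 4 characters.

Answer: BW..
.BBW
BWBW
.WB.

Derivation:
Move 1: B@(2,0) -> caps B=0 W=0
Move 2: W@(2,1) -> caps B=0 W=0
Move 3: B@(1,2) -> caps B=0 W=0
Move 4: W@(1,0) -> caps B=0 W=0
Move 5: B@(0,0) -> caps B=0 W=0
Move 6: W@(2,3) -> caps B=0 W=0
Move 7: B@(2,2) -> caps B=0 W=0
Move 8: W@(1,3) -> caps B=0 W=0
Move 9: B@(1,1) -> caps B=1 W=0
Move 10: W@(0,1) -> caps B=1 W=0
Move 11: B@(3,2) -> caps B=1 W=0
Move 12: W@(3,1) -> caps B=1 W=0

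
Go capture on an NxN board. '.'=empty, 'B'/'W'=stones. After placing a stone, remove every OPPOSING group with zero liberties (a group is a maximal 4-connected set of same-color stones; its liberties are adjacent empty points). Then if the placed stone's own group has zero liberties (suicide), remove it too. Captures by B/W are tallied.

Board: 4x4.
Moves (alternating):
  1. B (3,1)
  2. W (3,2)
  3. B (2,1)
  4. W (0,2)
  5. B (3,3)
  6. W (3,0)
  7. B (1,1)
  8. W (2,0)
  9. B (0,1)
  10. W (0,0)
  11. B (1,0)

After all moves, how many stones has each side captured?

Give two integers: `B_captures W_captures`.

Answer: 3 0

Derivation:
Move 1: B@(3,1) -> caps B=0 W=0
Move 2: W@(3,2) -> caps B=0 W=0
Move 3: B@(2,1) -> caps B=0 W=0
Move 4: W@(0,2) -> caps B=0 W=0
Move 5: B@(3,3) -> caps B=0 W=0
Move 6: W@(3,0) -> caps B=0 W=0
Move 7: B@(1,1) -> caps B=0 W=0
Move 8: W@(2,0) -> caps B=0 W=0
Move 9: B@(0,1) -> caps B=0 W=0
Move 10: W@(0,0) -> caps B=0 W=0
Move 11: B@(1,0) -> caps B=3 W=0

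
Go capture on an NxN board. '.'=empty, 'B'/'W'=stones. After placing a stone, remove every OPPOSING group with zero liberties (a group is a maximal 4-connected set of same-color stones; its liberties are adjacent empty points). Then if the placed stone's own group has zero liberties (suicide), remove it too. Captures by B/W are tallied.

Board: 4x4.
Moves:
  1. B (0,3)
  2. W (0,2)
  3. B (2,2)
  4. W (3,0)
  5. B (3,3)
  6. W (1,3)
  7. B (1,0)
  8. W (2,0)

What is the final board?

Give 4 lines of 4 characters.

Move 1: B@(0,3) -> caps B=0 W=0
Move 2: W@(0,2) -> caps B=0 W=0
Move 3: B@(2,2) -> caps B=0 W=0
Move 4: W@(3,0) -> caps B=0 W=0
Move 5: B@(3,3) -> caps B=0 W=0
Move 6: W@(1,3) -> caps B=0 W=1
Move 7: B@(1,0) -> caps B=0 W=1
Move 8: W@(2,0) -> caps B=0 W=1

Answer: ..W.
B..W
W.B.
W..B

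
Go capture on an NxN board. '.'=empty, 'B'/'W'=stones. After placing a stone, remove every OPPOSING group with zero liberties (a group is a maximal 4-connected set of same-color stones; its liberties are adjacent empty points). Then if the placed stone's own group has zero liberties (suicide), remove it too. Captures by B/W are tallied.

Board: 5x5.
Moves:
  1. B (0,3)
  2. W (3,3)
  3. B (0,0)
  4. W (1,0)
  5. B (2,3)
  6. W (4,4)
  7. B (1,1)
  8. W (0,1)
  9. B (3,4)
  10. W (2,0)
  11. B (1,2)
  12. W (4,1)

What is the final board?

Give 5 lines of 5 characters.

Answer: .W.B.
WBB..
W..B.
...WB
.W..W

Derivation:
Move 1: B@(0,3) -> caps B=0 W=0
Move 2: W@(3,3) -> caps B=0 W=0
Move 3: B@(0,0) -> caps B=0 W=0
Move 4: W@(1,0) -> caps B=0 W=0
Move 5: B@(2,3) -> caps B=0 W=0
Move 6: W@(4,4) -> caps B=0 W=0
Move 7: B@(1,1) -> caps B=0 W=0
Move 8: W@(0,1) -> caps B=0 W=1
Move 9: B@(3,4) -> caps B=0 W=1
Move 10: W@(2,0) -> caps B=0 W=1
Move 11: B@(1,2) -> caps B=0 W=1
Move 12: W@(4,1) -> caps B=0 W=1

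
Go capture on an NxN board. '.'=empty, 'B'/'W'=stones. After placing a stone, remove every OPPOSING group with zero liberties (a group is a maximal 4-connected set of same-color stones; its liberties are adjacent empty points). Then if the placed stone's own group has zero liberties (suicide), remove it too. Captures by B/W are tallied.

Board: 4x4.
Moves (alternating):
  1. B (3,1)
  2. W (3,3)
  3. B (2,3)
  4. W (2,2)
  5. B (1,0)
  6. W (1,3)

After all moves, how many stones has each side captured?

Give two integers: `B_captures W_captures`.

Answer: 0 1

Derivation:
Move 1: B@(3,1) -> caps B=0 W=0
Move 2: W@(3,3) -> caps B=0 W=0
Move 3: B@(2,3) -> caps B=0 W=0
Move 4: W@(2,2) -> caps B=0 W=0
Move 5: B@(1,0) -> caps B=0 W=0
Move 6: W@(1,3) -> caps B=0 W=1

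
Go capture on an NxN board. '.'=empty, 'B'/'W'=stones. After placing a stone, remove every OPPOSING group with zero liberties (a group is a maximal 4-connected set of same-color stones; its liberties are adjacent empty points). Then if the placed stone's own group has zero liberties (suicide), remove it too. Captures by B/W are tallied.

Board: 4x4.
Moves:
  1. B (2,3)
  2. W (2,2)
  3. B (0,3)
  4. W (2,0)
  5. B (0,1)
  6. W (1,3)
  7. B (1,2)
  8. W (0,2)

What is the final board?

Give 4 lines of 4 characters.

Answer: .B.B
..B.
W.WB
....

Derivation:
Move 1: B@(2,3) -> caps B=0 W=0
Move 2: W@(2,2) -> caps B=0 W=0
Move 3: B@(0,3) -> caps B=0 W=0
Move 4: W@(2,0) -> caps B=0 W=0
Move 5: B@(0,1) -> caps B=0 W=0
Move 6: W@(1,3) -> caps B=0 W=0
Move 7: B@(1,2) -> caps B=1 W=0
Move 8: W@(0,2) -> caps B=1 W=0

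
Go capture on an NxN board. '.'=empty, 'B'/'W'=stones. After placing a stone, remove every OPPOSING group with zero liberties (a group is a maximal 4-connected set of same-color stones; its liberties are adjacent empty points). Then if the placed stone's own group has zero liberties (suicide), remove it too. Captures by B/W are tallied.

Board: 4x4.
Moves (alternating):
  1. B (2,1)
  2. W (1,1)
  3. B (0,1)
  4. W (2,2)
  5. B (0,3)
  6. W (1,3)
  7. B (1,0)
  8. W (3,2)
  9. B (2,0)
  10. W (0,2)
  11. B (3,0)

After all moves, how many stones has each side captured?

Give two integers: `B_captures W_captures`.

Move 1: B@(2,1) -> caps B=0 W=0
Move 2: W@(1,1) -> caps B=0 W=0
Move 3: B@(0,1) -> caps B=0 W=0
Move 4: W@(2,2) -> caps B=0 W=0
Move 5: B@(0,3) -> caps B=0 W=0
Move 6: W@(1,3) -> caps B=0 W=0
Move 7: B@(1,0) -> caps B=0 W=0
Move 8: W@(3,2) -> caps B=0 W=0
Move 9: B@(2,0) -> caps B=0 W=0
Move 10: W@(0,2) -> caps B=0 W=1
Move 11: B@(3,0) -> caps B=0 W=1

Answer: 0 1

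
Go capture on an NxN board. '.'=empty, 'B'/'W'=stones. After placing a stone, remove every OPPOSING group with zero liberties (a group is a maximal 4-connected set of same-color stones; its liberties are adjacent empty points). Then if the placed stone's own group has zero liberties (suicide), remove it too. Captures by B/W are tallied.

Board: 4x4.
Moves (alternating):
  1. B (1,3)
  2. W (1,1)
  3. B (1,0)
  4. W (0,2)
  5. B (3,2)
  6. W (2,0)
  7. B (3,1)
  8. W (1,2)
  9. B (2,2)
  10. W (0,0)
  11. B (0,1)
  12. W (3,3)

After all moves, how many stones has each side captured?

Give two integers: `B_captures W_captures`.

Answer: 0 1

Derivation:
Move 1: B@(1,3) -> caps B=0 W=0
Move 2: W@(1,1) -> caps B=0 W=0
Move 3: B@(1,0) -> caps B=0 W=0
Move 4: W@(0,2) -> caps B=0 W=0
Move 5: B@(3,2) -> caps B=0 W=0
Move 6: W@(2,0) -> caps B=0 W=0
Move 7: B@(3,1) -> caps B=0 W=0
Move 8: W@(1,2) -> caps B=0 W=0
Move 9: B@(2,2) -> caps B=0 W=0
Move 10: W@(0,0) -> caps B=0 W=1
Move 11: B@(0,1) -> caps B=0 W=1
Move 12: W@(3,3) -> caps B=0 W=1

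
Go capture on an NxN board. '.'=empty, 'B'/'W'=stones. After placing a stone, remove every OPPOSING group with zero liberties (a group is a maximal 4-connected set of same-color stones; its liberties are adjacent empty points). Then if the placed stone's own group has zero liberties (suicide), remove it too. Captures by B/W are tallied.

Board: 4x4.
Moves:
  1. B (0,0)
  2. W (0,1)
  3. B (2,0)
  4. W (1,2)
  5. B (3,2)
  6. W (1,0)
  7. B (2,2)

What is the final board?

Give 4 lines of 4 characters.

Answer: .W..
W.W.
B.B.
..B.

Derivation:
Move 1: B@(0,0) -> caps B=0 W=0
Move 2: W@(0,1) -> caps B=0 W=0
Move 3: B@(2,0) -> caps B=0 W=0
Move 4: W@(1,2) -> caps B=0 W=0
Move 5: B@(3,2) -> caps B=0 W=0
Move 6: W@(1,0) -> caps B=0 W=1
Move 7: B@(2,2) -> caps B=0 W=1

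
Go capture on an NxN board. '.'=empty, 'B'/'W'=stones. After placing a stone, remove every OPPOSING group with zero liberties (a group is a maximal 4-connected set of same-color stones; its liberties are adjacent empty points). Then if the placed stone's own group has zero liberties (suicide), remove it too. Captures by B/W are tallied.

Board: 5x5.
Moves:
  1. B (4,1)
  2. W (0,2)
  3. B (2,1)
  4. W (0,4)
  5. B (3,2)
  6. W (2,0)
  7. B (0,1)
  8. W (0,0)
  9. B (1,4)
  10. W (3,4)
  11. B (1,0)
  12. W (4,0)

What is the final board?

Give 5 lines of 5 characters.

Move 1: B@(4,1) -> caps B=0 W=0
Move 2: W@(0,2) -> caps B=0 W=0
Move 3: B@(2,1) -> caps B=0 W=0
Move 4: W@(0,4) -> caps B=0 W=0
Move 5: B@(3,2) -> caps B=0 W=0
Move 6: W@(2,0) -> caps B=0 W=0
Move 7: B@(0,1) -> caps B=0 W=0
Move 8: W@(0,0) -> caps B=0 W=0
Move 9: B@(1,4) -> caps B=0 W=0
Move 10: W@(3,4) -> caps B=0 W=0
Move 11: B@(1,0) -> caps B=1 W=0
Move 12: W@(4,0) -> caps B=1 W=0

Answer: .BW.W
B...B
WB...
..B.W
WB...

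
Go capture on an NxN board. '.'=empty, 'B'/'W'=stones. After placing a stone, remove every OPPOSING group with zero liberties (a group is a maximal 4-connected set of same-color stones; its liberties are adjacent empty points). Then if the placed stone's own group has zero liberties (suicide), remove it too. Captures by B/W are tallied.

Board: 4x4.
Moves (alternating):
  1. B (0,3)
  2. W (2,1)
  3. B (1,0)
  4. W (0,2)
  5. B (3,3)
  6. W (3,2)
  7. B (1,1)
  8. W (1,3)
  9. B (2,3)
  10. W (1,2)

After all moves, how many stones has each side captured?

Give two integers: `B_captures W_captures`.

Answer: 0 1

Derivation:
Move 1: B@(0,3) -> caps B=0 W=0
Move 2: W@(2,1) -> caps B=0 W=0
Move 3: B@(1,0) -> caps B=0 W=0
Move 4: W@(0,2) -> caps B=0 W=0
Move 5: B@(3,3) -> caps B=0 W=0
Move 6: W@(3,2) -> caps B=0 W=0
Move 7: B@(1,1) -> caps B=0 W=0
Move 8: W@(1,3) -> caps B=0 W=1
Move 9: B@(2,3) -> caps B=0 W=1
Move 10: W@(1,2) -> caps B=0 W=1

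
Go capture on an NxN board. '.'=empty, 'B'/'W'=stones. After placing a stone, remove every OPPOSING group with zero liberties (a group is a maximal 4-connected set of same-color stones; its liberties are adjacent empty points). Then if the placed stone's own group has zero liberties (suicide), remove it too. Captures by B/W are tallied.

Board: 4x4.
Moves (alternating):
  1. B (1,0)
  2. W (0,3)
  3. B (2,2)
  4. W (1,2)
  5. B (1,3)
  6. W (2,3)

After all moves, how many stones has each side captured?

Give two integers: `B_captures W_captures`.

Move 1: B@(1,0) -> caps B=0 W=0
Move 2: W@(0,3) -> caps B=0 W=0
Move 3: B@(2,2) -> caps B=0 W=0
Move 4: W@(1,2) -> caps B=0 W=0
Move 5: B@(1,3) -> caps B=0 W=0
Move 6: W@(2,3) -> caps B=0 W=1

Answer: 0 1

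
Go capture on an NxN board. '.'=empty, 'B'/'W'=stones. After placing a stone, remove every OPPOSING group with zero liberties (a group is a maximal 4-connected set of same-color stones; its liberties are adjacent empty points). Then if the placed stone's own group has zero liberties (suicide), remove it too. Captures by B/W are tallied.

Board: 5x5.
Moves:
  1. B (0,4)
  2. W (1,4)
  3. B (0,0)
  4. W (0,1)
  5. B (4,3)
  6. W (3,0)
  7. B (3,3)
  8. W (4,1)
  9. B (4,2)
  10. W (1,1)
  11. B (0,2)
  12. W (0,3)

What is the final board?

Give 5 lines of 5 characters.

Move 1: B@(0,4) -> caps B=0 W=0
Move 2: W@(1,4) -> caps B=0 W=0
Move 3: B@(0,0) -> caps B=0 W=0
Move 4: W@(0,1) -> caps B=0 W=0
Move 5: B@(4,3) -> caps B=0 W=0
Move 6: W@(3,0) -> caps B=0 W=0
Move 7: B@(3,3) -> caps B=0 W=0
Move 8: W@(4,1) -> caps B=0 W=0
Move 9: B@(4,2) -> caps B=0 W=0
Move 10: W@(1,1) -> caps B=0 W=0
Move 11: B@(0,2) -> caps B=0 W=0
Move 12: W@(0,3) -> caps B=0 W=1

Answer: BWBW.
.W..W
.....
W..B.
.WBB.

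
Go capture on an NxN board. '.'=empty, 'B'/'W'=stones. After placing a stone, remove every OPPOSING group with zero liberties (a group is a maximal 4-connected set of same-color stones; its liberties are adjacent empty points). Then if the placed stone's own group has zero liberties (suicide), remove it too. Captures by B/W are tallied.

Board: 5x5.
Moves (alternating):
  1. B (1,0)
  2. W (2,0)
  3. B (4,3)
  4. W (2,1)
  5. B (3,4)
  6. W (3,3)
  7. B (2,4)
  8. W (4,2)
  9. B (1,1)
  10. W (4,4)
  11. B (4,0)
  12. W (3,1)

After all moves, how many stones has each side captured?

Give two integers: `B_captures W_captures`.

Move 1: B@(1,0) -> caps B=0 W=0
Move 2: W@(2,0) -> caps B=0 W=0
Move 3: B@(4,3) -> caps B=0 W=0
Move 4: W@(2,1) -> caps B=0 W=0
Move 5: B@(3,4) -> caps B=0 W=0
Move 6: W@(3,3) -> caps B=0 W=0
Move 7: B@(2,4) -> caps B=0 W=0
Move 8: W@(4,2) -> caps B=0 W=0
Move 9: B@(1,1) -> caps B=0 W=0
Move 10: W@(4,4) -> caps B=0 W=1
Move 11: B@(4,0) -> caps B=0 W=1
Move 12: W@(3,1) -> caps B=0 W=1

Answer: 0 1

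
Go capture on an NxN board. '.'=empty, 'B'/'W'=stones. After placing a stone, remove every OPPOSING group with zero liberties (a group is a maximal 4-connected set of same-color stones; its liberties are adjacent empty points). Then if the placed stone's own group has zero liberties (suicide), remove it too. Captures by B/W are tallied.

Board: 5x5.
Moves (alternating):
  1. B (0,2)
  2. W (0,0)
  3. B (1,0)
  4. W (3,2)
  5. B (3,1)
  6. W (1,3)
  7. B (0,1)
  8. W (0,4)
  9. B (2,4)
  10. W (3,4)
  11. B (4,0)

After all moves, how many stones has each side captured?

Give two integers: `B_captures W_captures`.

Move 1: B@(0,2) -> caps B=0 W=0
Move 2: W@(0,0) -> caps B=0 W=0
Move 3: B@(1,0) -> caps B=0 W=0
Move 4: W@(3,2) -> caps B=0 W=0
Move 5: B@(3,1) -> caps B=0 W=0
Move 6: W@(1,3) -> caps B=0 W=0
Move 7: B@(0,1) -> caps B=1 W=0
Move 8: W@(0,4) -> caps B=1 W=0
Move 9: B@(2,4) -> caps B=1 W=0
Move 10: W@(3,4) -> caps B=1 W=0
Move 11: B@(4,0) -> caps B=1 W=0

Answer: 1 0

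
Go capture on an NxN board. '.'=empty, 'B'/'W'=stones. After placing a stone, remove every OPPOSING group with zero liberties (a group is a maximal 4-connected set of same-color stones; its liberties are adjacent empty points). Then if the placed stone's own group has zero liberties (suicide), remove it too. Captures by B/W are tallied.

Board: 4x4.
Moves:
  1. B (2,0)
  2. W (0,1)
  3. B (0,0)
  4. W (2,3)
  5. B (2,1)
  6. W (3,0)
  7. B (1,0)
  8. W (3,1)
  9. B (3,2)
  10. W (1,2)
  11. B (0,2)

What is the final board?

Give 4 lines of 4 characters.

Answer: BWB.
B.W.
BB.W
..B.

Derivation:
Move 1: B@(2,0) -> caps B=0 W=0
Move 2: W@(0,1) -> caps B=0 W=0
Move 3: B@(0,0) -> caps B=0 W=0
Move 4: W@(2,3) -> caps B=0 W=0
Move 5: B@(2,1) -> caps B=0 W=0
Move 6: W@(3,0) -> caps B=0 W=0
Move 7: B@(1,0) -> caps B=0 W=0
Move 8: W@(3,1) -> caps B=0 W=0
Move 9: B@(3,2) -> caps B=2 W=0
Move 10: W@(1,2) -> caps B=2 W=0
Move 11: B@(0,2) -> caps B=2 W=0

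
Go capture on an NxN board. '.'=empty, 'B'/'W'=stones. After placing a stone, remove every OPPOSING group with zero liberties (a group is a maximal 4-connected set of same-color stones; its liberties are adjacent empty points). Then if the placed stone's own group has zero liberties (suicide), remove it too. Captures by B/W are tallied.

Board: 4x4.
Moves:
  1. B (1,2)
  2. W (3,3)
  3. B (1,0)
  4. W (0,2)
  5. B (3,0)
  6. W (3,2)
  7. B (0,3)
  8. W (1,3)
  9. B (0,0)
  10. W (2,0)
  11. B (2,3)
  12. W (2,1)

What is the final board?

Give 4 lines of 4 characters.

Move 1: B@(1,2) -> caps B=0 W=0
Move 2: W@(3,3) -> caps B=0 W=0
Move 3: B@(1,0) -> caps B=0 W=0
Move 4: W@(0,2) -> caps B=0 W=0
Move 5: B@(3,0) -> caps B=0 W=0
Move 6: W@(3,2) -> caps B=0 W=0
Move 7: B@(0,3) -> caps B=0 W=0
Move 8: W@(1,3) -> caps B=0 W=1
Move 9: B@(0,0) -> caps B=0 W=1
Move 10: W@(2,0) -> caps B=0 W=1
Move 11: B@(2,3) -> caps B=0 W=1
Move 12: W@(2,1) -> caps B=0 W=1

Answer: B.W.
B.BW
WW.B
B.WW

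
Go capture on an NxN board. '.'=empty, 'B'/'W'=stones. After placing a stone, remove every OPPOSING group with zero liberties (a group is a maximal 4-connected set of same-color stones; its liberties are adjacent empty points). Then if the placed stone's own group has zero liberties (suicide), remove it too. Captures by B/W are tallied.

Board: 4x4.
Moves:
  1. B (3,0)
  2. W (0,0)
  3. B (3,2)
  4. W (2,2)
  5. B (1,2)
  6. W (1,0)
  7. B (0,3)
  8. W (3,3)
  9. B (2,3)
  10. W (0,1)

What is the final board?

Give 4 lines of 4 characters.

Move 1: B@(3,0) -> caps B=0 W=0
Move 2: W@(0,0) -> caps B=0 W=0
Move 3: B@(3,2) -> caps B=0 W=0
Move 4: W@(2,2) -> caps B=0 W=0
Move 5: B@(1,2) -> caps B=0 W=0
Move 6: W@(1,0) -> caps B=0 W=0
Move 7: B@(0,3) -> caps B=0 W=0
Move 8: W@(3,3) -> caps B=0 W=0
Move 9: B@(2,3) -> caps B=1 W=0
Move 10: W@(0,1) -> caps B=1 W=0

Answer: WW.B
W.B.
..WB
B.B.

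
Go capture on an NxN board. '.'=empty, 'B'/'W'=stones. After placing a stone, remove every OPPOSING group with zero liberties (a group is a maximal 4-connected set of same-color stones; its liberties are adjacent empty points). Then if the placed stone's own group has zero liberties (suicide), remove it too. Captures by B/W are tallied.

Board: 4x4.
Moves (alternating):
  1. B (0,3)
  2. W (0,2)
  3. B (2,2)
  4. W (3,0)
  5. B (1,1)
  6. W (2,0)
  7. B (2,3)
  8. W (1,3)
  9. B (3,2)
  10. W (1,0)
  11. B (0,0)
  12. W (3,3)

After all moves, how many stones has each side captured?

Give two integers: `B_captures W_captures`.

Move 1: B@(0,3) -> caps B=0 W=0
Move 2: W@(0,2) -> caps B=0 W=0
Move 3: B@(2,2) -> caps B=0 W=0
Move 4: W@(3,0) -> caps B=0 W=0
Move 5: B@(1,1) -> caps B=0 W=0
Move 6: W@(2,0) -> caps B=0 W=0
Move 7: B@(2,3) -> caps B=0 W=0
Move 8: W@(1,3) -> caps B=0 W=1
Move 9: B@(3,2) -> caps B=0 W=1
Move 10: W@(1,0) -> caps B=0 W=1
Move 11: B@(0,0) -> caps B=0 W=1
Move 12: W@(3,3) -> caps B=0 W=1

Answer: 0 1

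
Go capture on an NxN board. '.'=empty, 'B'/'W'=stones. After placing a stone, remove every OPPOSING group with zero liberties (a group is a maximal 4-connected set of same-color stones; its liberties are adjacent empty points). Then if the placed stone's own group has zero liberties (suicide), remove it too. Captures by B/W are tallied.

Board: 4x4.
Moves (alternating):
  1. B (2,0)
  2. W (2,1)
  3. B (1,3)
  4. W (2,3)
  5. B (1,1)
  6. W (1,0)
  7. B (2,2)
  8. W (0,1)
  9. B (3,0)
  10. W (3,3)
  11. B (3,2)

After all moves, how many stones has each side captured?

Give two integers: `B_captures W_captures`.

Answer: 2 0

Derivation:
Move 1: B@(2,0) -> caps B=0 W=0
Move 2: W@(2,1) -> caps B=0 W=0
Move 3: B@(1,3) -> caps B=0 W=0
Move 4: W@(2,3) -> caps B=0 W=0
Move 5: B@(1,1) -> caps B=0 W=0
Move 6: W@(1,0) -> caps B=0 W=0
Move 7: B@(2,2) -> caps B=0 W=0
Move 8: W@(0,1) -> caps B=0 W=0
Move 9: B@(3,0) -> caps B=0 W=0
Move 10: W@(3,3) -> caps B=0 W=0
Move 11: B@(3,2) -> caps B=2 W=0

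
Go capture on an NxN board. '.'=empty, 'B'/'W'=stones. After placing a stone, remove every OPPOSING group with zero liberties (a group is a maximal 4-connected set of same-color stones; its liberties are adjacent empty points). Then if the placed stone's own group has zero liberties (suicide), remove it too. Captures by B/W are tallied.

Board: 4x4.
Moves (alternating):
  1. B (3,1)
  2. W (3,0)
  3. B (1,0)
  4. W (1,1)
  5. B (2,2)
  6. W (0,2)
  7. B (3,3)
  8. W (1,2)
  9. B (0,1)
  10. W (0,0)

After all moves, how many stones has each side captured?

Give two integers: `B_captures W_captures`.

Answer: 0 1

Derivation:
Move 1: B@(3,1) -> caps B=0 W=0
Move 2: W@(3,0) -> caps B=0 W=0
Move 3: B@(1,0) -> caps B=0 W=0
Move 4: W@(1,1) -> caps B=0 W=0
Move 5: B@(2,2) -> caps B=0 W=0
Move 6: W@(0,2) -> caps B=0 W=0
Move 7: B@(3,3) -> caps B=0 W=0
Move 8: W@(1,2) -> caps B=0 W=0
Move 9: B@(0,1) -> caps B=0 W=0
Move 10: W@(0,0) -> caps B=0 W=1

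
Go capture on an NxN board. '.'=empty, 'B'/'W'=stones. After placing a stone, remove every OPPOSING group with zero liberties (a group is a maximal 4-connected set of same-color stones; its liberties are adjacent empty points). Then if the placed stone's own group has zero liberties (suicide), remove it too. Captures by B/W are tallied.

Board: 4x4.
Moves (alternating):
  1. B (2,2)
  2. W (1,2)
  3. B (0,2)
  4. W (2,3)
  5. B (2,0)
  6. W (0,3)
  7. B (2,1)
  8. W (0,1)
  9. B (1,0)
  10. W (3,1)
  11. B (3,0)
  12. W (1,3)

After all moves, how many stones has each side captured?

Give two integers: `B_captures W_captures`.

Answer: 0 1

Derivation:
Move 1: B@(2,2) -> caps B=0 W=0
Move 2: W@(1,2) -> caps B=0 W=0
Move 3: B@(0,2) -> caps B=0 W=0
Move 4: W@(2,3) -> caps B=0 W=0
Move 5: B@(2,0) -> caps B=0 W=0
Move 6: W@(0,3) -> caps B=0 W=0
Move 7: B@(2,1) -> caps B=0 W=0
Move 8: W@(0,1) -> caps B=0 W=1
Move 9: B@(1,0) -> caps B=0 W=1
Move 10: W@(3,1) -> caps B=0 W=1
Move 11: B@(3,0) -> caps B=0 W=1
Move 12: W@(1,3) -> caps B=0 W=1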